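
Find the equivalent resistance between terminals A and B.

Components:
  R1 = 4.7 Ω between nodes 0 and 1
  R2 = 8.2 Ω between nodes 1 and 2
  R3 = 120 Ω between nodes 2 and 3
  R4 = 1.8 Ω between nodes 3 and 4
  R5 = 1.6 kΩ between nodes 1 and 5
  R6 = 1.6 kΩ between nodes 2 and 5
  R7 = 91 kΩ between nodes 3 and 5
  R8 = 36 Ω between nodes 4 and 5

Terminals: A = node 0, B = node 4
The network is not a plain series/parallel combination. Inject a 1 A test current into terminal A (node 0) and return it from terminal B (node 4); then R_eq = V_A / (1 A).
Nodal analysis, taking node 4 as the 0 V reference.
Current source I_test pushes 1 A into node 0 and draws it out of node 4.
KCL at each unknown node (sum of currents leaving = 0; resistances in Ω):
  Node 0: (V_0 - V_1)/4.7 - 1 = 0
  Node 1: (V_1 - V_0)/4.7 + (V_1 - V_2)/8.2 + (V_1 - V_5)/1600 = 0
  Node 2: (V_2 - V_1)/8.2 + (V_2 - V_3)/120 + (V_2 - V_5)/1600 = 0
  Node 3: (V_3 - V_2)/120 + (V_3 - 0)/1.8 + (V_3 - V_5)/91000 = 0
  Node 5: (V_5 - V_1)/1600 + (V_5 - V_2)/1600 + (V_5 - V_3)/91000 + (V_5 - 0)/36 = 0
Collecting terms (coefficients in siemens):
  0.2128·V_0 - 0.2128·V_1 = 1
  0.3353·V_1 - 0.2128·V_0 - 0.122·V_2 - 0.000625·V_5 = 0
  0.1309·V_2 - 0.122·V_1 - 0.008333·V_3 - 0.000625·V_5 = 0
  0.5639·V_3 - 0.008333·V_2 - 0.00001099·V_5 = 0
  0.02904·V_5 - 0.000625·V_1 - 0.000625·V_2 - 0.00001099·V_3 = 0
Solving these 5 simultaneous equations (Gaussian elimination) gives:
  V_0 = 118.2 V, V_1 = 113.5 V, V_2 = 105.8 V, V_3 = 1.564 V
  V_5 = 4.72 V
R_eq = V_0 / 1 A = 118.2 Ω

Final answer: 118.2 Ω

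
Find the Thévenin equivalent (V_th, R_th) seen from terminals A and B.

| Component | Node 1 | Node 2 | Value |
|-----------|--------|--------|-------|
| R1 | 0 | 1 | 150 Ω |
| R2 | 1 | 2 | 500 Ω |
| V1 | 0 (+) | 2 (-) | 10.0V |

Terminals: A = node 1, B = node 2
Step 1 — V_th is the open-circuit voltage V_A - V_B (nothing connected across the terminals).
Nodal analysis, taking node 2 as the 0 V reference.
Source V1 fixes V_0 = 10 V.
KCL at each unknown node (sum of currents leaving = 0; resistances in Ω):
  Node 1: (V_1 - 10)/150 + (V_1 - 0)/500 = 0
Collecting terms: 0.008667 × V_1 = 0.06667  =>  V_1 = 7.692 V
V_th = V_1 - V_2 = 7.692 - 0 = 7.692 V
Step 2 — R_th: zero the source — replace V1 by a short circuit (node 2 merges into node 0) — and find the resistance seen between A (node 1) and B (node 0).
Reduce the network between node 1 (A) and node 0 (B) by series/parallel combination:
  Rp1 = R1 ‖ R2 (parallel, both between nodes 0 and 1) = 1/(1/150 + 1/500) = 115.4 Ω
R_th = 115.4 Ω

Final answer: V_th = 7.692 V, R_th = 115.4 Ω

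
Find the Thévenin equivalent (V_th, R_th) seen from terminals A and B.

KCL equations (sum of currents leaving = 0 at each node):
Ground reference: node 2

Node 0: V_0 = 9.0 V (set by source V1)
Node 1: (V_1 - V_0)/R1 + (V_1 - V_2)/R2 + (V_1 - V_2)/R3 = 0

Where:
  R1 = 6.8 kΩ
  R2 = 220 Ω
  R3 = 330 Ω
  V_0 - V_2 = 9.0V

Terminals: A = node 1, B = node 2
Step 1 — V_th is the open-circuit voltage V_A - V_B (nothing connected across the terminals).
Nodal analysis, taking node 2 as the 0 V reference.
Source V1 fixes V_0 = 9 V.
KCL at each unknown node (sum of currents leaving = 0; resistances in Ω):
  Node 1: (V_1 - 9)/6800 + (V_1 - 0)/220 + (V_1 - 0)/330 = 0
Collecting terms: 0.007723 × V_1 = 0.001324  =>  V_1 = 0.1714 V
V_th = V_1 - V_2 = 0.1714 - 0 = 0.1714 V
Step 2 — R_th: zero the source — replace V1 by a short circuit (node 2 merges into node 0) — and find the resistance seen between A (node 1) and B (node 0).
Reduce the network between node 1 (A) and node 0 (B) by series/parallel combination:
  Rp1 = R1 ‖ R2 ‖ R3 (parallel, all between nodes 0 and 1) = 1/(1/6800 + 1/220 + 1/330) = 129.5 Ω
R_th = 129.5 Ω

Final answer: V_th = 0.1714 V, R_th = 129.5 Ω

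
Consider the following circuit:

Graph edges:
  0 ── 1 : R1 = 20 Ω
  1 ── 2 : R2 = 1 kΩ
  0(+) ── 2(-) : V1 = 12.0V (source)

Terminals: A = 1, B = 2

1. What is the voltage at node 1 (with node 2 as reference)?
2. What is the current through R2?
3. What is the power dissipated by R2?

Nodal analysis, taking node 2 as the 0 V reference.
Source V1 fixes V_0 = 12 V.
KCL at each unknown node (sum of currents leaving = 0; resistances in Ω):
  Node 1: (V_1 - 12)/20 + (V_1 - 0)/1000 = 0
Collecting terms: 0.051 × V_1 = 0.6  =>  V_1 = 11.76 V
Part 1:
  Read off the nodal solution: V_1 = 11.76 V
Part 2:
  I_R2 = (V_1 - V_2)/R2 = (11.76 - 0)/1000 = 0.01176 A
  Magnitude: I_R2 = 0.01176 A
Part 3:
  I_R2 = (V_1 - V_2)/R2 = (11.76 - 0)/1000 = 0.01176 A
  P_R2 = I_R2² × R2 = (0.01176)² × 1000 = 0.1384 W

Final answers:
1. V_1 = 11.76 V
2. I_R2 = 0.01176 A
3. P_R2 = 0.1384 W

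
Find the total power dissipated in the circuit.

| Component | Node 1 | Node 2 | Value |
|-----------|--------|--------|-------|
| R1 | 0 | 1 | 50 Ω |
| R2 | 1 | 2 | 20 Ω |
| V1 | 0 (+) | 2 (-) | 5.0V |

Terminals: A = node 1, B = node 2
Nodal analysis, taking node 2 as the 0 V reference.
Source V1 fixes V_0 = 5 V.
KCL at each unknown node (sum of currents leaving = 0; resistances in Ω):
  Node 1: (V_1 - 5)/50 + (V_1 - 0)/20 = 0
Collecting terms: 0.07 × V_1 = 0.1  =>  V_1 = 1.429 V
Power in each resistor, P = (ΔV)²/R:
  P_R1 = (5 - 1.429)²/50 = 0.2551 W
  P_R2 = (1.429 - 0)²/20 = 0.102 W
P_total = P_R1 + P_R2 = 0.3571 W

Final answer: 0.3571 W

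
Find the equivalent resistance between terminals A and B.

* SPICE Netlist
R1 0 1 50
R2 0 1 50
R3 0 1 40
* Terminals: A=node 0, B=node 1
Reduce the network between node 0 (A) and node 1 (B) by series/parallel combination:
  Rp1 = R1 ‖ R2 ‖ R3 (parallel, all between nodes 0 and 1) = 1/(1/50 + 1/50 + 1/40) = 15.38 Ω
R_eq = 15.38 Ω

Final answer: 15.38 Ω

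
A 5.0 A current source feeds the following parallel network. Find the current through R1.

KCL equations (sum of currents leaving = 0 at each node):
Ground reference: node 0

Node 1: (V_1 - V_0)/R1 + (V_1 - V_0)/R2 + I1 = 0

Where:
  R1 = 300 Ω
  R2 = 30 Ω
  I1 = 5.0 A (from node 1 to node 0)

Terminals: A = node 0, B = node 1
All resistors sit directly between nodes 0 and 1, so they are in parallel and share one voltage V; the full source current 5 A splits among them.
1/R_par = 1/300 + 1/30 = 0.03667 S  =>  R_par = 27.27 Ω
V = I × R_par = 5 × 27.27 = 136.4 V
I_R1 = V/R1 = 136.4/300 = 0.4545 A

Final answer: 0.4545 A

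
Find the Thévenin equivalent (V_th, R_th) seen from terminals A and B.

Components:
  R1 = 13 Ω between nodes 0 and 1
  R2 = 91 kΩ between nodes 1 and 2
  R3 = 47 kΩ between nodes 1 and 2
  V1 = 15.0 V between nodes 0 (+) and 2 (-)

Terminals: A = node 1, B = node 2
Step 1 — V_th is the open-circuit voltage V_A - V_B (nothing connected across the terminals).
Nodal analysis, taking node 2 as the 0 V reference.
Source V1 fixes V_0 = 15 V.
KCL at each unknown node (sum of currents leaving = 0; resistances in Ω):
  Node 1: (V_1 - 15)/13 + (V_1 - 0)/91000 + (V_1 - 0)/47000 = 0
Collecting terms: 0.07696 × V_1 = 1.154  =>  V_1 = 14.99 V
V_th = V_1 - V_2 = 14.99 - 0 = 14.99 V
Step 2 — R_th: zero the source — replace V1 by a short circuit (node 2 merges into node 0) — and find the resistance seen between A (node 1) and B (node 0).
Reduce the network between node 1 (A) and node 0 (B) by series/parallel combination:
  Rp1 = R1 ‖ R2 ‖ R3 (parallel, all between nodes 0 and 1) = 1/(1/13 + 1/91000 + 1/47000) = 12.99 Ω
R_th = 12.99 Ω

Final answer: V_th = 14.99 V, R_th = 12.99 Ω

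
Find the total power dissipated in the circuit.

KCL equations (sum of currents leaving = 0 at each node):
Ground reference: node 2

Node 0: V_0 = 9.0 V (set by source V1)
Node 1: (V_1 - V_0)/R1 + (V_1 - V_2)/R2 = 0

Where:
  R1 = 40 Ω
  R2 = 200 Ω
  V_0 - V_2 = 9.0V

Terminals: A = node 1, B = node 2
Nodal analysis, taking node 2 as the 0 V reference.
Source V1 fixes V_0 = 9 V.
KCL at each unknown node (sum of currents leaving = 0; resistances in Ω):
  Node 1: (V_1 - 9)/40 + (V_1 - 0)/200 = 0
Collecting terms: 0.03 × V_1 = 0.225  =>  V_1 = 7.5 V
Power in each resistor, P = (ΔV)²/R:
  P_R1 = (9 - 7.5)²/40 = 0.05625 W
  P_R2 = (7.5 - 0)²/200 = 0.2812 W
P_total = P_R1 + P_R2 = 0.3375 W

Final answer: 0.3375 W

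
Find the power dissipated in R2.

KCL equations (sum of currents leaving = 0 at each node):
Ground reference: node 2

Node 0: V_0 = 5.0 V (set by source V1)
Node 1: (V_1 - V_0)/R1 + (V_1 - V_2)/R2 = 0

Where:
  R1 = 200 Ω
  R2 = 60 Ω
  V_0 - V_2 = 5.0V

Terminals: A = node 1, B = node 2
Nodal analysis, taking node 2 as the 0 V reference.
Source V1 fixes V_0 = 5 V.
KCL at each unknown node (sum of currents leaving = 0; resistances in Ω):
  Node 1: (V_1 - 5)/200 + (V_1 - 0)/60 = 0
Collecting terms: 0.02167 × V_1 = 0.025  =>  V_1 = 1.154 V
I_R2 = (V_1 - V_2)/R2 = (1.154 - 0)/60 = 0.01923 A
P_R2 = I_R2² × R2 = (0.01923)² × 60 = 0.02219 W

Final answer: 0.02219 W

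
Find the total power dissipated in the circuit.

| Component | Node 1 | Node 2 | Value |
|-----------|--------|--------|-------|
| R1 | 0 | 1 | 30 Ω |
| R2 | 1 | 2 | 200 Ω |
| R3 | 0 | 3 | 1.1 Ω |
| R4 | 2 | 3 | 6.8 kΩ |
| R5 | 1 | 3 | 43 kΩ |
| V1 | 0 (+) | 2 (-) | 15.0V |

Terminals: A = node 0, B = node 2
Nodal analysis, taking node 2 as the 0 V reference.
Source V1 fixes V_0 = 15 V.
KCL at each unknown node (sum of currents leaving = 0; resistances in Ω):
  Node 1: (V_1 - 15)/30 + (V_1 - 0)/200 + (V_1 - V_3)/43000 = 0
  Node 3: (V_3 - 15)/1.1 + (V_3 - 0)/6800 + (V_3 - V_1)/43000 = 0
Collecting terms (coefficients in siemens):
  0.03836·V_1 - 0.00002326·V_3 = 0.5
  0.9093·V_3 - 0.00002326·V_1 = 13.64
Determinant D = (0.03836)(0.9093) - (-0.00002326)(-0.00002326) = 0.03488
V_1 = [(0.5)(0.9093) - (-0.00002326)(13.64)]/D = 13.04 V
V_3 = [(0.03836)(13.64) - (0.5)(-0.00002326)]/D = 15 V
Power in each resistor, P = (ΔV)²/R:
  P_R1 = (15 - 13.04)²/30 = 0.1274 W
  P_R2 = (13.04 - 0)²/200 = 0.8508 W
  P_R3 = (15 - 15)²/1.1 = 0.000005573 W
  P_R4 = (0 - 15)²/6800 = 0.03308 W
  P_R5 = (13.04 - 15)²/43000 = 0.00008869 W
P_total = P_R1 + P_R2 + P_R3 + P_R4 + P_R5 = 1.011 W

Final answer: 1.011 W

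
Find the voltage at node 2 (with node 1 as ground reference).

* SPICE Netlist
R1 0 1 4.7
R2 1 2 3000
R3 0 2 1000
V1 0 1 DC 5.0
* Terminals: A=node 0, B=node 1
Nodal analysis, taking node 1 as the 0 V reference.
Source V1 fixes V_0 = 5 V.
KCL at each unknown node (sum of currents leaving = 0; resistances in Ω):
  Node 2: (V_2 - 0)/3000 + (V_2 - 5)/1000 = 0
Collecting terms: 0.001333 × V_2 = 0.005  =>  V_2 = 3.75 V
The requested potential is V_2 = 3.75 V.

Final answer: V_2 = 3.75 V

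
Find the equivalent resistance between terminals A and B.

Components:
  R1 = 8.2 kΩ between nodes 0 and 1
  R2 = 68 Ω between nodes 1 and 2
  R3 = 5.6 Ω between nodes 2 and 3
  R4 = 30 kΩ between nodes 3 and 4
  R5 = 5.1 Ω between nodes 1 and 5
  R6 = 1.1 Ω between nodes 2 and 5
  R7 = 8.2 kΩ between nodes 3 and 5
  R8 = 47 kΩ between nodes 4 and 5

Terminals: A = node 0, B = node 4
The network is not a plain series/parallel combination. Inject a 1 A test current into terminal A (node 0) and return it from terminal B (node 4); then R_eq = V_A / (1 A).
Nodal analysis, taking node 4 as the 0 V reference.
Current source I_test pushes 1 A into node 0 and draws it out of node 4.
KCL at each unknown node (sum of currents leaving = 0; resistances in Ω):
  Node 0: (V_0 - V_1)/8200 - 1 = 0
  Node 1: (V_1 - V_0)/8200 + (V_1 - V_2)/68 + (V_1 - V_5)/5.1 = 0
  Node 2: (V_2 - V_1)/68 + (V_2 - V_3)/5.6 + (V_2 - V_5)/1.1 = 0
  Node 3: (V_3 - V_2)/5.6 + (V_3 - 0)/30000 + (V_3 - V_5)/8200 = 0
  Node 5: (V_5 - V_1)/5.1 + (V_5 - V_2)/1.1 + (V_5 - V_3)/8200 + (V_5 - 0)/47000 = 0
Collecting terms (coefficients in siemens):
  0.000122·V_0 - 0.000122·V_1 = 1
  0.2109·V_1 - 0.000122·V_0 - 0.01471·V_2 - 0.1961·V_5 = 0
  1.102·V_2 - 0.01471·V_1 - 0.1786·V_3 - 0.9091·V_5 = 0
  0.1787·V_3 - 0.1786·V_2 - 0.000122·V_5 = 0
  1.105·V_5 - 0.1961·V_1 - 0.9091·V_2 - 0.000122·V_3 = 0
Solving these 5 simultaneous equations (Gaussian elimination) gives:
  V_0 = 26520 V, V_1 = 18320 V, V_2 = 18310 V, V_3 = 18310 V
  V_5 = 18310 V
R_eq = V_0 / 1 A = 26520 Ω = 26.52 kΩ

Final answer: 26.52 kΩ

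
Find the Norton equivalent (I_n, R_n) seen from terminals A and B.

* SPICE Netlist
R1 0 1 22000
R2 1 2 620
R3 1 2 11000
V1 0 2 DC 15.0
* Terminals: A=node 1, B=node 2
Find the Thévenin equivalent first; then I_n = V_th/R_th and R_n = R_th.
Step 1 — V_th is the open-circuit voltage V_A - V_B (nothing connected across the terminals).
Nodal analysis, taking node 2 as the 0 V reference.
Source V1 fixes V_0 = 15 V.
KCL at each unknown node (sum of currents leaving = 0; resistances in Ω):
  Node 1: (V_1 - 15)/22000 + (V_1 - 0)/620 + (V_1 - 0)/11000 = 0
Collecting terms: 0.001749 × V_1 = 0.0006818  =>  V_1 = 0.3898 V
V_th = V_1 - V_2 = 0.3898 - 0 = 0.3898 V
Step 2 — R_th: zero the source — replace V1 by a short circuit (node 2 merges into node 0) — and find the resistance seen between A (node 1) and B (node 0).
Reduce the network between node 1 (A) and node 0 (B) by series/parallel combination:
  Rp1 = R1 ‖ R2 ‖ R3 (parallel, all between nodes 0 and 1) = 1/(1/22000 + 1/620 + 1/11000) = 571.7 Ω
R_th = 571.7 Ω
I_n = V_th/R_th = 0.3898/571.7 = 0.0006818 A, and R_n = R_th = 571.7 Ω

Final answer: I_n = 0.0006818 A, R_n = 571.7 Ω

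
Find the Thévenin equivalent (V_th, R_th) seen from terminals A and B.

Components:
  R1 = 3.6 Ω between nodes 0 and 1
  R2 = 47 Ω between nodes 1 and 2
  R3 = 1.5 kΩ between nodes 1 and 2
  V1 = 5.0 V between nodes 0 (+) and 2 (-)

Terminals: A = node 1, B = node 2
Step 1 — V_th is the open-circuit voltage V_A - V_B (nothing connected across the terminals).
Nodal analysis, taking node 2 as the 0 V reference.
Source V1 fixes V_0 = 5 V.
KCL at each unknown node (sum of currents leaving = 0; resistances in Ω):
  Node 1: (V_1 - 5)/3.6 + (V_1 - 0)/47 + (V_1 - 0)/1500 = 0
Collecting terms: 0.2997 × V_1 = 1.389  =>  V_1 = 4.634 V
V_th = V_1 - V_2 = 4.634 - 0 = 4.634 V
Step 2 — R_th: zero the source — replace V1 by a short circuit (node 2 merges into node 0) — and find the resistance seen between A (node 1) and B (node 0).
Reduce the network between node 1 (A) and node 0 (B) by series/parallel combination:
  Rp1 = R1 ‖ R2 ‖ R3 (parallel, all between nodes 0 and 1) = 1/(1/3.6 + 1/47 + 1/1500) = 3.336 Ω
R_th = 3.336 Ω

Final answer: V_th = 4.634 V, R_th = 3.336 Ω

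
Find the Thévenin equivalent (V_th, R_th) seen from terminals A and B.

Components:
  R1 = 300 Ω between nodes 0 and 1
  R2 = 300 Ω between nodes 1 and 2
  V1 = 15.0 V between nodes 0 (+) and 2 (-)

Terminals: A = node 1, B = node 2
Step 1 — V_th is the open-circuit voltage V_A - V_B (nothing connected across the terminals).
Nodal analysis, taking node 2 as the 0 V reference.
Source V1 fixes V_0 = 15 V.
KCL at each unknown node (sum of currents leaving = 0; resistances in Ω):
  Node 1: (V_1 - 15)/300 + (V_1 - 0)/300 = 0
Collecting terms: 0.006667 × V_1 = 0.05  =>  V_1 = 7.5 V
V_th = V_1 - V_2 = 7.5 - 0 = 7.5 V
Step 2 — R_th: zero the source — replace V1 by a short circuit (node 2 merges into node 0) — and find the resistance seen between A (node 1) and B (node 0).
Reduce the network between node 1 (A) and node 0 (B) by series/parallel combination:
  Rp1 = R1 ‖ R2 (parallel, both between nodes 0 and 1) = 1/(1/300 + 1/300) = 150 Ω
R_th = 150 Ω

Final answer: V_th = 7.5 V, R_th = 150 Ω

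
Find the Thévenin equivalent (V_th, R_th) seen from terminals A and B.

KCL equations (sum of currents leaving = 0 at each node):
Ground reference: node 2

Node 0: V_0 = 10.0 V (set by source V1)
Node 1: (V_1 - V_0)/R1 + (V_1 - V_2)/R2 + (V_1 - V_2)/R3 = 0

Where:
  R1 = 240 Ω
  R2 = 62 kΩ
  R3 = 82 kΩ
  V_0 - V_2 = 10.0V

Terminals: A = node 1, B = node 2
Step 1 — V_th is the open-circuit voltage V_A - V_B (nothing connected across the terminals).
Nodal analysis, taking node 2 as the 0 V reference.
Source V1 fixes V_0 = 10 V.
KCL at each unknown node (sum of currents leaving = 0; resistances in Ω):
  Node 1: (V_1 - 10)/240 + (V_1 - 0)/62000 + (V_1 - 0)/82000 = 0
Collecting terms: 0.004195 × V_1 = 0.04167  =>  V_1 = 9.932 V
V_th = V_1 - V_2 = 9.932 - 0 = 9.932 V
Step 2 — R_th: zero the source — replace V1 by a short circuit (node 2 merges into node 0) — and find the resistance seen between A (node 1) and B (node 0).
Reduce the network between node 1 (A) and node 0 (B) by series/parallel combination:
  Rp1 = R1 ‖ R2 ‖ R3 (parallel, all between nodes 0 and 1) = 1/(1/240 + 1/62000 + 1/82000) = 238.4 Ω
R_th = 238.4 Ω

Final answer: V_th = 9.932 V, R_th = 238.4 Ω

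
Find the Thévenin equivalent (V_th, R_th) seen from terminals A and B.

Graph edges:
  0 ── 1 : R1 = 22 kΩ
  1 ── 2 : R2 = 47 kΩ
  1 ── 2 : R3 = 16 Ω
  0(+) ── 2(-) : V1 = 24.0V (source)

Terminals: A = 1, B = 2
Step 1 — V_th is the open-circuit voltage V_A - V_B (nothing connected across the terminals).
Nodal analysis, taking node 2 as the 0 V reference.
Source V1 fixes V_0 = 24 V.
KCL at each unknown node (sum of currents leaving = 0; resistances in Ω):
  Node 1: (V_1 - 24)/22000 + (V_1 - 0)/47000 + (V_1 - 0)/16 = 0
Collecting terms: 0.06257 × V_1 = 0.001091  =>  V_1 = 0.01744 V
V_th = V_1 - V_2 = 0.01744 - 0 = 0.01744 V
Step 2 — R_th: zero the source — replace V1 by a short circuit (node 2 merges into node 0) — and find the resistance seen between A (node 1) and B (node 0).
Reduce the network between node 1 (A) and node 0 (B) by series/parallel combination:
  Rp1 = R1 ‖ R2 ‖ R3 (parallel, all between nodes 0 and 1) = 1/(1/22000 + 1/47000 + 1/16) = 15.98 Ω
R_th = 15.98 Ω

Final answer: V_th = 0.01744 V, R_th = 15.98 Ω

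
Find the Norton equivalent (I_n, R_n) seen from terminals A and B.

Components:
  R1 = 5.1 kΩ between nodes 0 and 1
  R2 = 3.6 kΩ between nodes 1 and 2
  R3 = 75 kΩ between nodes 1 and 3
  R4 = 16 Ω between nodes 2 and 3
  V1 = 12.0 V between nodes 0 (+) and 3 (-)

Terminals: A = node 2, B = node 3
Find the Thévenin equivalent first; then I_n = V_th/R_th and R_n = R_th.
Step 1 — V_th is the open-circuit voltage V_A - V_B (nothing connected across the terminals).
Nodal analysis, taking node 3 as the 0 V reference.
Source V1 fixes V_0 = 12 V.
KCL at each unknown node (sum of currents leaving = 0; resistances in Ω):
  Node 1: (V_1 - 12)/5100 + (V_1 - V_2)/3600 + (V_1 - 0)/75000 = 0
  Node 2: (V_2 - V_1)/3600 + (V_2 - 0)/16 = 0
Collecting terms (coefficients in siemens):
  0.0004872·V_1 - 0.0002778·V_2 = 0.002353
  0.06278·V_2 - 0.0002778·V_1 = 0
Determinant D = (0.0004872)(0.06278) - (-0.0002778)(-0.0002778) = 0.00003051
V_1 = [(0.002353)(0.06278) - (-0.0002778)(0)]/D = 4.842 V
V_2 = [(0.0004872)(0) - (0.002353)(-0.0002778)]/D = 0.02142 V
V_th = V_2 - V_3 = 0.02142 - 0 = 0.02142 V
Step 2 — R_th: zero the source — replace V1 by a short circuit (node 3 merges into node 0) — and find the resistance seen between A (node 2) and B (node 0).
Reduce the network between node 2 (A) and node 0 (B) by series/parallel combination:
  Rp1 = R1 ‖ R3 (parallel, both between nodes 0 and 1) = 1/(1/5100 + 1/75000) = 4775 Ω
  Rs1 = R2 + Rp1 (series, joined only at node 1) = 3600 + 4775 = 8375 Ω
  Rp2 = R4 ‖ Rs1 (parallel, both between nodes 0 and 2) = 1/(1/16 + 1/8375) = 15.97 Ω
R_th = 15.97 Ω
I_n = V_th/R_th = 0.02142/15.97 = 0.001342 A, and R_n = R_th = 15.97 Ω

Final answer: I_n = 0.001342 A, R_n = 15.97 Ω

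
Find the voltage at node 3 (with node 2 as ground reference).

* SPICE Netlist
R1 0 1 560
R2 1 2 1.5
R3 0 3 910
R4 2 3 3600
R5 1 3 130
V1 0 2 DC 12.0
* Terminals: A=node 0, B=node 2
Nodal analysis, taking node 2 as the 0 V reference.
Source V1 fixes V_0 = 12 V.
KCL at each unknown node (sum of currents leaving = 0; resistances in Ω):
  Node 1: (V_1 - 12)/560 + (V_1 - 0)/1.5 + (V_1 - V_3)/130 = 0
  Node 3: (V_3 - 12)/910 + (V_3 - 0)/3600 + (V_3 - V_1)/130 = 0
Collecting terms (coefficients in siemens):
  0.6761·V_1 - 0.007692·V_3 = 0.02143
  0.009069·V_3 - 0.007692·V_1 = 0.01319
Determinant D = (0.6761)(0.009069) - (-0.007692)(-0.007692) = 0.006073
V_1 = [(0.02143)(0.009069) - (-0.007692)(0.01319)]/D = 0.0487 V
V_3 = [(0.6761)(0.01319) - (0.02143)(-0.007692)]/D = 1.495 V
The requested potential is V_3 = 1.495 V.

Final answer: V_3 = 1.495 V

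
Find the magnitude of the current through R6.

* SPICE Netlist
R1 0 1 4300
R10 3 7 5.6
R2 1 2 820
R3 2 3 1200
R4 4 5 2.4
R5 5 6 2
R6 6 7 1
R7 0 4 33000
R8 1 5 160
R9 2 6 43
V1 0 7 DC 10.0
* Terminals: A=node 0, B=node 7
Nodal analysis, taking node 7 as the 0 V reference.
Source V1 fixes V_0 = 10 V.
KCL at each unknown node (sum of currents leaving = 0; resistances in Ω):
  Node 1: (V_1 - 10)/4300 + (V_1 - V_2)/820 + (V_1 - V_5)/160 = 0
  Node 2: (V_2 - V_1)/820 + (V_2 - V_3)/1200 + (V_2 - V_6)/43 = 0
  Node 3: (V_3 - V_2)/1200 + (V_3 - 0)/5.6 = 0
  Node 4: (V_4 - V_5)/2.4 + (V_4 - 10)/33000 = 0
  Node 5: (V_5 - V_4)/2.4 + (V_5 - V_6)/2 + (V_5 - V_1)/160 = 0
  Node 6: (V_6 - V_5)/2 + (V_6 - 0)/1 + (V_6 - V_2)/43 = 0
Collecting terms (coefficients in siemens):
  0.007702·V_1 - 0.00122·V_2 - 0.00625·V_5 = 0.002326
  0.02531·V_2 - 0.00122·V_1 - 0.0008333·V_3 - 0.02326·V_6 = 0
  0.1794·V_3 - 0.0008333·V_2 = 0
  0.4167·V_4 - 0.4167·V_5 = 0.000303
  0.9229·V_5 - 0.00625·V_1 - 0.4167·V_4 - 0.5·V_6 = 0
  1.523·V_6 - 0.02326·V_2 - 0.5·V_5 = 0
Solving these 6 simultaneous equations (Gaussian elimination) gives:
  V_1 = 0.3103 V, V_2 = 0.01729 V, V_3 = 0.00008032 V, V_4 = 0.007666 V
  V_5 = 0.00694 V, V_6 = 0.002542 V
I_R6 = (V_6 - V_7)/R6 = (0.002542 - 0)/1 = 0.002542 A
|I_R6| = 0.002542 A

Final answer: |I_R6| = 0.002542 A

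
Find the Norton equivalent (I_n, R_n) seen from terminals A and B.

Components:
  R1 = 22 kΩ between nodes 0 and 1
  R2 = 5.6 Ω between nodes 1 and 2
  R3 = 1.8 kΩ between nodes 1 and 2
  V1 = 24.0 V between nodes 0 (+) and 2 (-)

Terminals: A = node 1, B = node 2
Find the Thévenin equivalent first; then I_n = V_th/R_th and R_n = R_th.
Step 1 — V_th is the open-circuit voltage V_A - V_B (nothing connected across the terminals).
Nodal analysis, taking node 2 as the 0 V reference.
Source V1 fixes V_0 = 24 V.
KCL at each unknown node (sum of currents leaving = 0; resistances in Ω):
  Node 1: (V_1 - 24)/22000 + (V_1 - 0)/5.6 + (V_1 - 0)/1800 = 0
Collecting terms: 0.1792 × V_1 = 0.001091  =>  V_1 = 0.006089 V
V_th = V_1 - V_2 = 0.006089 - 0 = 0.006089 V
Step 2 — R_th: zero the source — replace V1 by a short circuit (node 2 merges into node 0) — and find the resistance seen between A (node 1) and B (node 0).
Reduce the network between node 1 (A) and node 0 (B) by series/parallel combination:
  Rp1 = R1 ‖ R2 ‖ R3 (parallel, all between nodes 0 and 1) = 1/(1/22000 + 1/5.6 + 1/1800) = 5.581 Ω
R_th = 5.581 Ω
I_n = V_th/R_th = 0.006089/5.581 = 0.001091 A, and R_n = R_th = 5.581 Ω

Final answer: I_n = 0.001091 A, R_n = 5.581 Ω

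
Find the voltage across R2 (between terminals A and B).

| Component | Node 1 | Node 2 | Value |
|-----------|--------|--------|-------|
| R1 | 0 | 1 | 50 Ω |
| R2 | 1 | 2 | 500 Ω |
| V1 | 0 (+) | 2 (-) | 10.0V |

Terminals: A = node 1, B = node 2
R1 and R2 are in series across V1 (node 0 → node 1 → node 2), and the output A–B is taken across R2, so this is a voltage divider.
Series current: I = V1/(R1 + R2) = 10/(50 + 500) = 10/550 = 0.01818 A
V_R2 = I × R2 = V1 × R2/(R1 + R2) = 10 × 500/550 = 9.091 V

Final answer: 9.091 V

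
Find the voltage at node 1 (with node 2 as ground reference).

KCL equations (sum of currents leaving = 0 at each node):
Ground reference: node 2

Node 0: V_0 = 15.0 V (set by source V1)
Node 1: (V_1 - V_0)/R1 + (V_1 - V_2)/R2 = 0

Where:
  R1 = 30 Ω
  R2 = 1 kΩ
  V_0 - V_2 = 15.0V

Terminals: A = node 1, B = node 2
Nodal analysis, taking node 2 as the 0 V reference.
Source V1 fixes V_0 = 15 V.
KCL at each unknown node (sum of currents leaving = 0; resistances in Ω):
  Node 1: (V_1 - 15)/30 + (V_1 - 0)/1000 = 0
Collecting terms: 0.03433 × V_1 = 0.5  =>  V_1 = 14.56 V
The requested potential is V_1 = 14.56 V.

Final answer: V_1 = 14.56 V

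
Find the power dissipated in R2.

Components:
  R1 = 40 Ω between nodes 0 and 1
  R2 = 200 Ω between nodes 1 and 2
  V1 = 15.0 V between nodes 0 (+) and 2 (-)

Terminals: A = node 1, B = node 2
Nodal analysis, taking node 2 as the 0 V reference.
Source V1 fixes V_0 = 15 V.
KCL at each unknown node (sum of currents leaving = 0; resistances in Ω):
  Node 1: (V_1 - 15)/40 + (V_1 - 0)/200 = 0
Collecting terms: 0.03 × V_1 = 0.375  =>  V_1 = 12.5 V
I_R2 = (V_1 - V_2)/R2 = (12.5 - 0)/200 = 0.0625 A
P_R2 = I_R2² × R2 = (0.0625)² × 200 = 0.7812 W

Final answer: 0.7812 W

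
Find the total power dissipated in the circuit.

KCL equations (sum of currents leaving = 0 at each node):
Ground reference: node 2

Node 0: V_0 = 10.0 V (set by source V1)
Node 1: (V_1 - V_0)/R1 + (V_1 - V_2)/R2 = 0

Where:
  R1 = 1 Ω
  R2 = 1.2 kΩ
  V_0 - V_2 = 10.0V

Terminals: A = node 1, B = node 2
Nodal analysis, taking node 2 as the 0 V reference.
Source V1 fixes V_0 = 10 V.
KCL at each unknown node (sum of currents leaving = 0; resistances in Ω):
  Node 1: (V_1 - 10)/1 + (V_1 - 0)/1200 = 0
Collecting terms: 1.001 × V_1 = 10  =>  V_1 = 9.992 V
Power in each resistor, P = (ΔV)²/R:
  P_R1 = (10 - 9.992)²/1 = 0.00006933 W
  P_R2 = (9.992 - 0)²/1200 = 0.08319 W
P_total = P_R1 + P_R2 = 0.08326 W

Final answer: 0.08326 W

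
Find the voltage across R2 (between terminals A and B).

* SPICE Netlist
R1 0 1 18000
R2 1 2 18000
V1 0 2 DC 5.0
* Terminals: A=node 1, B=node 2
R1 and R2 are in series across V1 (node 0 → node 1 → node 2), and the output A–B is taken across R2, so this is a voltage divider.
Series current: I = V1/(R1 + R2) = 5/(18000 + 18000) = 5/36000 = 0.0001389 A
V_R2 = I × R2 = V1 × R2/(R1 + R2) = 5 × 18000/36000 = 2.5 V

Final answer: 2.5 V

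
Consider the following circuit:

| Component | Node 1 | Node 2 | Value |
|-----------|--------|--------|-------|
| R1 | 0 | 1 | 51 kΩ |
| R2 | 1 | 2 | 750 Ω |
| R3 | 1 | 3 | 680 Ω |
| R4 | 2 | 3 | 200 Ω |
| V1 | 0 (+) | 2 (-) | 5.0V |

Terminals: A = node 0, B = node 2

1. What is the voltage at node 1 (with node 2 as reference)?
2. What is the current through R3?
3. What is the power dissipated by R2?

Nodal analysis, taking node 2 as the 0 V reference.
Source V1 fixes V_0 = 5 V.
KCL at each unknown node (sum of currents leaving = 0; resistances in Ω):
  Node 1: (V_1 - 5)/51000 + (V_1 - 0)/750 + (V_1 - V_3)/680 = 0
  Node 3: (V_3 - V_1)/680 + (V_3 - 0)/200 = 0
Collecting terms (coefficients in siemens):
  0.002824·V_1 - 0.001471·V_3 = 0.00009804
  0.006471·V_3 - 0.001471·V_1 = 0
Determinant D = (0.002824)(0.006471) - (-0.001471)(-0.001471) = 0.00001611
V_1 = [(0.00009804)(0.006471) - (-0.001471)(0)]/D = 0.03938 V
V_3 = [(0.002824)(0) - (0.00009804)(-0.001471)]/D = 0.008951 V
Part 1:
  Read off the nodal solution: V_1 = 0.03938 V
Part 2:
  I_R3 = (V_1 - V_3)/R3 = (0.03938 - 0.008951)/680 = 0.00004475 A
  Magnitude: I_R3 = 0.00004475 A
Part 3:
  I_R2 = (V_1 - V_2)/R2 = (0.03938 - 0)/750 = 0.00005251 A
  P_R2 = I_R2² × R2 = (0.00005251)² × 750 = 0.000002068 W

Final answers:
1. V_1 = 0.03938 V
2. I_R3 = 4.475e-05 A
3. P_R2 = 2.068e-06 W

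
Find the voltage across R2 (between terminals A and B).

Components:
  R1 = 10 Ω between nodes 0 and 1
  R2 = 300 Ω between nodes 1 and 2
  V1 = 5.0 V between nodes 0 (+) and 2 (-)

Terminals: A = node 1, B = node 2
R1 and R2 are in series across V1 (node 0 → node 1 → node 2), and the output A–B is taken across R2, so this is a voltage divider.
Series current: I = V1/(R1 + R2) = 5/(10 + 300) = 5/310 = 0.01613 A
V_R2 = I × R2 = V1 × R2/(R1 + R2) = 5 × 300/310 = 4.839 V

Final answer: 4.839 V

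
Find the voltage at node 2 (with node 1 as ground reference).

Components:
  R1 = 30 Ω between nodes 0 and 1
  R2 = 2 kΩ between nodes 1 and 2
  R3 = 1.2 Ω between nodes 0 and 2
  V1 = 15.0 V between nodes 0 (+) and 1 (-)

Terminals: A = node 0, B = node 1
Nodal analysis, taking node 1 as the 0 V reference.
Source V1 fixes V_0 = 15 V.
KCL at each unknown node (sum of currents leaving = 0; resistances in Ω):
  Node 2: (V_2 - 0)/2000 + (V_2 - 15)/1.2 = 0
Collecting terms: 0.8338 × V_2 = 12.5  =>  V_2 = 14.99 V
The requested potential is V_2 = 14.99 V.

Final answer: V_2 = 14.99 V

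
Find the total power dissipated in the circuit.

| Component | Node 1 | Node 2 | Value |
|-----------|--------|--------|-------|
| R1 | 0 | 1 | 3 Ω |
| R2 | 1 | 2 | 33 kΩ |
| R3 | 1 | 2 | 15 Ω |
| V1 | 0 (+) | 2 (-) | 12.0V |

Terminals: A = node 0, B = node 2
Nodal analysis, taking node 2 as the 0 V reference.
Source V1 fixes V_0 = 12 V.
KCL at each unknown node (sum of currents leaving = 0; resistances in Ω):
  Node 1: (V_1 - 12)/3 + (V_1 - 0)/33000 + (V_1 - 0)/15 = 0
Collecting terms: 0.4 × V_1 = 4  =>  V_1 = 9.999 V
Power in each resistor, P = (ΔV)²/R:
  P_R1 = (12 - 9.999)²/3 = 1.334 W
  P_R2 = (9.999 - 0)²/33000 = 0.00303 W
  P_R3 = (9.999 - 0)²/15 = 6.666 W
P_total = P_R1 + P_R2 + P_R3 = 8.003 W

Final answer: 8.003 W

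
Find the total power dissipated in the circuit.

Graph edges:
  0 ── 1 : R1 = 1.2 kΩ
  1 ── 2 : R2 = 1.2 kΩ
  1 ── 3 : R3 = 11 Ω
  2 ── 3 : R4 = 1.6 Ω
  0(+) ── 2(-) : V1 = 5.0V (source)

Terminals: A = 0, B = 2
Nodal analysis, taking node 2 as the 0 V reference.
Source V1 fixes V_0 = 5 V.
KCL at each unknown node (sum of currents leaving = 0; resistances in Ω):
  Node 1: (V_1 - 5)/1200 + (V_1 - 0)/1200 + (V_1 - V_3)/11 = 0
  Node 3: (V_3 - V_1)/11 + (V_3 - 0)/1.6 = 0
Collecting terms (coefficients in siemens):
  0.09258·V_1 - 0.09091·V_3 = 0.004167
  0.7159·V_3 - 0.09091·V_1 = 0
Determinant D = (0.09258)(0.7159) - (-0.09091)(-0.09091) = 0.05801
V_1 = [(0.004167)(0.7159) - (-0.09091)(0)]/D = 0.05142 V
V_3 = [(0.09258)(0) - (0.004167)(-0.09091)]/D = 0.00653 V
Power in each resistor, P = (ΔV)²/R:
  P_R1 = (5 - 0.05142)²/1200 = 0.02041 W
  P_R2 = (0.05142 - 0)²/1200 = 0.000002203 W
  P_R3 = (0.05142 - 0.00653)²/11 = 0.0001832 W
  P_R4 = (0 - 0.00653)²/1.6 = 0.00002665 W
P_total = P_R1 + P_R2 + P_R3 + P_R4 = 0.02062 W

Final answer: 0.02062 W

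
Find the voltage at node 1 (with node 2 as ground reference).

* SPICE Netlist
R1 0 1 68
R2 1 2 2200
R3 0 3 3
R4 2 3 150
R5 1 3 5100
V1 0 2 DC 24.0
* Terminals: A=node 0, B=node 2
Nodal analysis, taking node 2 as the 0 V reference.
Source V1 fixes V_0 = 24 V.
KCL at each unknown node (sum of currents leaving = 0; resistances in Ω):
  Node 1: (V_1 - 24)/68 + (V_1 - 0)/2200 + (V_1 - V_3)/5100 = 0
  Node 3: (V_3 - 24)/3 + (V_3 - 0)/150 + (V_3 - V_1)/5100 = 0
Collecting terms (coefficients in siemens):
  0.01536·V_1 - 0.0001961·V_3 = 0.3529
  0.3402·V_3 - 0.0001961·V_1 = 8
Determinant D = (0.01536)(0.3402) - (-0.0001961)(-0.0001961) = 0.005224
V_1 = [(0.3529)(0.3402) - (-0.0001961)(8)]/D = 23.28 V
V_3 = [(0.01536)(8) - (0.3529)(-0.0001961)]/D = 23.53 V
The requested potential is V_1 = 23.28 V.

Final answer: V_1 = 23.28 V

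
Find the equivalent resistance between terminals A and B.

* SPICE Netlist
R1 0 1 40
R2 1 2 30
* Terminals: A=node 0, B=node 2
Reduce the network between node 0 (A) and node 2 (B) by series/parallel combination:
  Rs1 = R1 + R2 (series, joined only at node 1) = 40 + 30 = 70 Ω
R_eq = 70 Ω

Final answer: 70 Ω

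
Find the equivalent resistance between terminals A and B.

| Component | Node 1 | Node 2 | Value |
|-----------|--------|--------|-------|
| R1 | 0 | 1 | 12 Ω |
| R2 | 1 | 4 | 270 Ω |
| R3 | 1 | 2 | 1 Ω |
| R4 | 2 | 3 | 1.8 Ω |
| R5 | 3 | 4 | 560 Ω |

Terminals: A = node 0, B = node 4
Reduce the network between node 0 (A) and node 4 (B) by series/parallel combination:
  Rs1 = R3 + R4 (series, joined only at node 2) = 1 + 1.8 = 2.8 Ω
  Rs2 = R5 + Rs1 (series, joined only at node 3) = 560 + 2.8 = 562.8 Ω
  Rp1 = R2 ‖ Rs2 (parallel, both between nodes 1 and 4) = 1/(1/270 + 1/562.8) = 182.5 Ω
  Rs3 = R1 + Rp1 (series, joined only at node 1) = 12 + 182.5 = 194.5 Ω
R_eq = 194.5 Ω

Final answer: 194.5 Ω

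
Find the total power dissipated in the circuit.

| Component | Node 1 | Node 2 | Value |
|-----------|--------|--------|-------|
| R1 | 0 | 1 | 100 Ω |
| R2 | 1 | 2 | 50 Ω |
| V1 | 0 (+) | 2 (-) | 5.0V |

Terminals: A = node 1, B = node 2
Nodal analysis, taking node 2 as the 0 V reference.
Source V1 fixes V_0 = 5 V.
KCL at each unknown node (sum of currents leaving = 0; resistances in Ω):
  Node 1: (V_1 - 5)/100 + (V_1 - 0)/50 = 0
Collecting terms: 0.03 × V_1 = 0.05  =>  V_1 = 1.667 V
Power in each resistor, P = (ΔV)²/R:
  P_R1 = (5 - 1.667)²/100 = 0.1111 W
  P_R2 = (1.667 - 0)²/50 = 0.05556 W
P_total = P_R1 + P_R2 = 0.1667 W

Final answer: 0.1667 W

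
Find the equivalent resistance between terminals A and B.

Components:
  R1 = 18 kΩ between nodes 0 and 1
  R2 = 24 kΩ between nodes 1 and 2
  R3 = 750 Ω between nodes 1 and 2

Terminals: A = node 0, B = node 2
Reduce the network between node 0 (A) and node 2 (B) by series/parallel combination:
  Rp1 = R2 ‖ R3 (parallel, both between nodes 1 and 2) = 1/(1/24000 + 1/750) = 727.3 Ω
  Rs1 = R1 + Rp1 (series, joined only at node 1) = 18000 + 727.3 = 18730 Ω
R_eq = 18.73 kΩ

Final answer: 18.73 kΩ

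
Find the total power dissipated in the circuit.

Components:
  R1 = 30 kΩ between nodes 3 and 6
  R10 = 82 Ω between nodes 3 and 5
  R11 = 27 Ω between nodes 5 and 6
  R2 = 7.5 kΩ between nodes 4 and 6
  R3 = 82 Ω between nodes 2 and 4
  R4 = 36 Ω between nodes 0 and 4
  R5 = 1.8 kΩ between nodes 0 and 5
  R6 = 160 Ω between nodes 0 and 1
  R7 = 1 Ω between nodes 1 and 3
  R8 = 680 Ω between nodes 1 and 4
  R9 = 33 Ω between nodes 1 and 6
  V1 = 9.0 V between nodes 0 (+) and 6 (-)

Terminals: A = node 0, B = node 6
Nodal analysis, taking node 6 as the 0 V reference.
Source V1 fixes V_0 = 9 V.
KCL at each unknown node (sum of currents leaving = 0; resistances in Ω):
  Node 1: (V_1 - 9)/160 + (V_1 - V_3)/1 + (V_1 - V_4)/680 + (V_1 - 0)/33 = 0
  Node 2: (V_2 - V_4)/82 = 0
  Node 3: (V_3 - 0)/30000 + (V_3 - V_1)/1 + (V_3 - V_5)/82 = 0
  Node 4: (V_4 - 0)/7500 + (V_4 - V_2)/82 + (V_4 - 9)/36 + (V_4 - V_1)/680 = 0
  Node 5: (V_5 - 9)/1800 + (V_5 - V_3)/82 + (V_5 - 0)/27 = 0
Collecting terms (coefficients in siemens):
  1.038·V_1 - 1·V_3 - 0.001471·V_4 = 0.05625
  0.0122·V_2 - 0.0122·V_4 = 0
  1.012·V_3 - 1·V_1 - 0.0122·V_5 = 0
  0.04158·V_4 - 0.001471·V_1 - 0.0122·V_2 = 0.25
  0.04979·V_5 - 0.0122·V_3 = 0.005
Solving these 5 simultaneous equations (Gaussian elimination) gives:
  V_1 = 1.485 V, V_2 = 8.583 V, V_3 = 1.473 V, V_4 = 8.583 V
  V_5 = 0.4612 V
Power in each resistor, P = (ΔV)²/R:
  P_R1 = (1.473 - 0)²/30000 = 0.00007233 W
  P_R2 = (8.583 - 0)²/7500 = 0.009822 W
  P_R3 = (8.583 - 8.583)²/82 = 0 W
  P_R4 = (9 - 8.583)²/36 = 0.004829 W
  P_R5 = (9 - 0.4612)²/1800 = 0.04051 W
  P_R6 = (9 - 1.485)²/160 = 0.3529 W
  P_R7 = (1.485 - 1.473)²/1 = 0.0001535 W
  P_R8 = (1.485 - 8.583)²/680 = 0.07408 W
  P_R9 = (1.485 - 0)²/33 = 0.06687 W
  P_R10 = (1.473 - 0.4612)²/82 = 0.01249 W
  P_R11 = (0.4612 - 0)²/27 = 0.00788 W
P_total = P_R1 + P_R2 + P_R3 + P_R4 + P_R5 + P_R6 + P_R7 + P_R8 + P_R9 + P_R10 + P_R11 = 0.5696 W

Final answer: 0.5696 W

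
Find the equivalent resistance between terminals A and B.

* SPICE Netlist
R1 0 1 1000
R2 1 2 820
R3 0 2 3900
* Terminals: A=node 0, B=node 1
Reduce the network between node 0 (A) and node 1 (B) by series/parallel combination:
  Rs1 = R3 + R2 (series, joined only at node 2) = 3900 + 820 = 4720 Ω
  Rp1 = R1 ‖ Rs1 (parallel, both between nodes 0 and 1) = 1/(1/1000 + 1/4720) = 825.2 Ω
R_eq = 825.2 Ω

Final answer: 825.2 Ω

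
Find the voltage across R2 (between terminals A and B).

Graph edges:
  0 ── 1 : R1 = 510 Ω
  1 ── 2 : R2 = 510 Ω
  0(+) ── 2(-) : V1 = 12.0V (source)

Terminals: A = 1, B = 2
R1 and R2 are in series across V1 (node 0 → node 1 → node 2), and the output A–B is taken across R2, so this is a voltage divider.
Series current: I = V1/(R1 + R2) = 12/(510 + 510) = 12/1020 = 0.01176 A
V_R2 = I × R2 = V1 × R2/(R1 + R2) = 12 × 510/1020 = 6 V

Final answer: 6 V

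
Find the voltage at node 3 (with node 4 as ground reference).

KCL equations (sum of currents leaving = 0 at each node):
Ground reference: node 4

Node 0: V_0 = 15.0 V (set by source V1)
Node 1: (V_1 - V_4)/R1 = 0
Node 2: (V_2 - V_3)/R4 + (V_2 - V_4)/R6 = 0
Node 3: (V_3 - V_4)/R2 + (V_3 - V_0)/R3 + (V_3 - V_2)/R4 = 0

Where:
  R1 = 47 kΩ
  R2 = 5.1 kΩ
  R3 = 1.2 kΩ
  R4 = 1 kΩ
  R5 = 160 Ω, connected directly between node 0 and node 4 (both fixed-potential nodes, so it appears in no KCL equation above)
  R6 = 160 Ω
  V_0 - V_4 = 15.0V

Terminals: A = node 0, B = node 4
Nodal analysis, taking node 4 as the 0 V reference.
Source V1 fixes V_0 = 15 V.
KCL at each unknown node (sum of currents leaving = 0; resistances in Ω):
  Node 1: (V_1 - 0)/47000 = 0
  Node 2: (V_2 - V_3)/1000 + (V_2 - 0)/160 = 0
  Node 3: (V_3 - 0)/5100 + (V_3 - 15)/1200 + (V_3 - V_2)/1000 = 0
Collecting terms (coefficients in siemens):
  0.00002128·V_1 = 0
  0.00725·V_2 - 0.001·V_3 = 0
  0.002029·V_3 - 0.001·V_2 = 0.0125
Solving these 3 simultaneous equations (Gaussian elimination) gives:
  V_1 = 0 V, V_2 = 0.9115 V, V_3 = 6.609 V
The requested potential is V_3 = 6.609 V.

Final answer: V_3 = 6.609 V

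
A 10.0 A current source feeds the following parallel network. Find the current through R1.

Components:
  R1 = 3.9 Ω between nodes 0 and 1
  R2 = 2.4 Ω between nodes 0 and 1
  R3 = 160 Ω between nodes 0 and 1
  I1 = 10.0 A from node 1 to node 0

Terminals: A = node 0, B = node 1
All resistors sit directly between nodes 0 and 1, so they are in parallel and share one voltage V; the full source current 10 A splits among them.
1/R_par = 1/3.9 + 1/2.4 + 1/160 = 0.6793 S  =>  R_par = 1.472 Ω
V = I × R_par = 10 × 1.472 = 14.72 V
I_R1 = V/R1 = 14.72/3.9 = 3.774 A

Final answer: 3.774 A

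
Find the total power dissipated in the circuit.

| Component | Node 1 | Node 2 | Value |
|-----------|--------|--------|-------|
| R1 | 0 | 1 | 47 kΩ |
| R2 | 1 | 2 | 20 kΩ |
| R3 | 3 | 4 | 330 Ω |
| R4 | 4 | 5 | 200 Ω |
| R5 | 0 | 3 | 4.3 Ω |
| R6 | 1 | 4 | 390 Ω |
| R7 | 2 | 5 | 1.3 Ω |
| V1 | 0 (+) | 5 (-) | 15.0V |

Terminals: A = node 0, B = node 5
Nodal analysis, taking node 5 as the 0 V reference.
Source V1 fixes V_0 = 15 V.
KCL at each unknown node (sum of currents leaving = 0; resistances in Ω):
  Node 1: (V_1 - 15)/47000 + (V_1 - V_2)/20000 + (V_1 - V_4)/390 = 0
  Node 2: (V_2 - V_1)/20000 + (V_2 - 0)/1.3 = 0
  Node 3: (V_3 - V_4)/330 + (V_3 - 15)/4.3 = 0
  Node 4: (V_4 - V_3)/330 + (V_4 - 0)/200 + (V_4 - V_1)/390 = 0
Collecting terms (coefficients in siemens):
  0.002635·V_1 - 0.00005·V_2 - 0.002564·V_4 = 0.0003191
  0.7693·V_2 - 0.00005·V_1 = 0
  0.2356·V_3 - 0.00303·V_4 = 3.488
  0.01059·V_4 - 0.002564·V_1 - 0.00303·V_3 = 0
Solving these 4 simultaneous equations (Gaussian elimination) gives:
  V_1 = 5.575 V, V_2 = 0.0003623 V, V_3 = 14.88 V, V_4 = 5.605 V
Power in each resistor, P = (ΔV)²/R:
  P_R1 = (15 - 5.575)²/47000 = 0.00189 W
  P_R2 = (5.575 - 0.0003623)²/20000 = 0.001554 W
  P_R3 = (14.88 - 5.605)²/330 = 0.2606 W
  P_R4 = (5.605 - 0)²/200 = 0.1571 W
  P_R5 = (15 - 14.88)²/4.3 = 0.003396 W
  P_R6 = (5.575 - 5.605)²/390 = 0.000002383 W
  P_R7 = (0.0003623 - 0)²/1.3 = 0.000000101 W
P_total = P_R1 + P_R2 + P_R3 + P_R4 + P_R5 + P_R6 + P_R7 = 0.4246 W

Final answer: 0.4246 W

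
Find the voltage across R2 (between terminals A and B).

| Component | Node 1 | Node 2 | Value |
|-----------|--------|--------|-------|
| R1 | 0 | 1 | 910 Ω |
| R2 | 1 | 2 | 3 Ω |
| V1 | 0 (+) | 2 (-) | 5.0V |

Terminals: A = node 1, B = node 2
R1 and R2 are in series across V1 (node 0 → node 1 → node 2), and the output A–B is taken across R2, so this is a voltage divider.
Series current: I = V1/(R1 + R2) = 5/(910 + 3) = 5/913 = 0.005476 A
V_R2 = I × R2 = V1 × R2/(R1 + R2) = 5 × 3/913 = 0.01643 V

Final answer: 0.01643 V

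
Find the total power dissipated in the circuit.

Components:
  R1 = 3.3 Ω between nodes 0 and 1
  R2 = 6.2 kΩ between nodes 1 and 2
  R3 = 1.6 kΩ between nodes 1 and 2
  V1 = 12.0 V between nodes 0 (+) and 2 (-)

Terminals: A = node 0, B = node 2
Nodal analysis, taking node 2 as the 0 V reference.
Source V1 fixes V_0 = 12 V.
KCL at each unknown node (sum of currents leaving = 0; resistances in Ω):
  Node 1: (V_1 - 12)/3.3 + (V_1 - 0)/6200 + (V_1 - 0)/1600 = 0
Collecting terms: 0.3038 × V_1 = 3.636  =>  V_1 = 11.97 V
Power in each resistor, P = (ΔV)²/R:
  P_R1 = (12 - 11.97)²/3.3 = 0.0002923 W
  P_R2 = (11.97 - 0)²/6200 = 0.02311 W
  P_R3 = (11.97 - 0)²/1600 = 0.08953 W
P_total = P_R1 + P_R2 + P_R3 = 0.1129 W

Final answer: 0.1129 W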